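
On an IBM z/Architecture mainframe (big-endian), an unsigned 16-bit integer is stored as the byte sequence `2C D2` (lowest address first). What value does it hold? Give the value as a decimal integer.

11474

Big-endian stores the most-significant byte at the lowest address.
The bytes are already most-significant first: 0x2CD2.
0x2CD2 = 11474.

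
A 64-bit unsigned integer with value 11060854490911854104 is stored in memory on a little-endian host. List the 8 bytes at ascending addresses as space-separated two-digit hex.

11060854490911854104 in hexadecimal, padded to 64 bits, is 0x99800C8E7B15CE18.
Split into bytes (most-significant first): 99 80 0C 8E 7B 15 CE 18.
Little-endian: lowest address holds the least-significant byte.
So at ascending addresses the bytes are 18 CE 15 7B 8E 0C 80 99.

18 CE 15 7B 8E 0C 80 99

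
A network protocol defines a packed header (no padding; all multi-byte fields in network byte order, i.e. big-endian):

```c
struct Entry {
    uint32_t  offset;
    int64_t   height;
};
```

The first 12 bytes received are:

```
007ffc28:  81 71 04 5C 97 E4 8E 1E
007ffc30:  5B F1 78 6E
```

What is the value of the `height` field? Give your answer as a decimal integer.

`height` follows `offset` (4 bytes), so it starts at byte offset 4 and occupies 8 bytes.
Bytes at offsets 4..11: 97 E4 8E 1E 5B F1 78 6E.
In big-endian order the high byte comes first in memory.
The bytes are already most-significant first: 0x97E48E1E5BF1786E.
Top bit is set, so as a signed 64-bit value this is 0x97E48E1E5BF1786E − 2^64 = -7501714818249688978.

-7501714818249688978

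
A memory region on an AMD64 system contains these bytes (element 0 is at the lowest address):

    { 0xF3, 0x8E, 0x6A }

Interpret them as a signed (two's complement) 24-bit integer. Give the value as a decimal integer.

Little-endian stores the least-significant byte at the lowest address.
Reassemble most-significant byte first: 6A 8E F3 → 0x6A8EF3.
0x6A8EF3 = 6983411.

6983411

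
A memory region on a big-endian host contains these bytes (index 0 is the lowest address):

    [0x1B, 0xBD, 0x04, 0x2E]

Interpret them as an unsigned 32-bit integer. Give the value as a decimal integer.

Big-endian stores the most-significant byte at the lowest address.
The bytes are already most-significant first: 0x1BBD042E.
0x1BBD042E = 465372206.

465372206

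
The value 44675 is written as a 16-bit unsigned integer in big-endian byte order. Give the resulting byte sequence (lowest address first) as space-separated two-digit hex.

AE 83

44675 in hexadecimal, padded to 16 bits, is 0xAE83.
Split into bytes (most-significant first): AE 83.
Big-endian: lowest address holds the most-significant byte.
So the memory order matches the most-significant-first order: AE 83.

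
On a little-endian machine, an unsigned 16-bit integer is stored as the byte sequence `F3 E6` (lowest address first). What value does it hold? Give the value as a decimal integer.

Little-endian stores the least-significant byte at the lowest address.
Reassemble most-significant byte first: E6 F3 → 0xE6F3.
0xE6F3 = 59123.

59123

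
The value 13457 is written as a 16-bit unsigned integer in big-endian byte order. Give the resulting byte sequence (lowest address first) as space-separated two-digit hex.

34 91

13457 in hexadecimal, padded to 16 bits, is 0x3491.
Split into bytes (most-significant first): 34 91.
Big-endian: lowest address holds the most-significant byte.
So the memory order matches the most-significant-first order: 34 91.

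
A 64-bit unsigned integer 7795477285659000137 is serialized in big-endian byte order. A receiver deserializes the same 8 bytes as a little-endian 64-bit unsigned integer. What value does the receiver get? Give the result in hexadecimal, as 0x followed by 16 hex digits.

0x49BD54024A192F6C

7795477285659000137 in 64-bit hexadecimal is 0x6C2F194A0254BD49.
Stored big-endian, the bytes at ascending addresses are 6C 2F 19 4A 02 54 BD 49.
Read back as little-endian, the first byte is least significant, giving 0x49BD54024A192F6C.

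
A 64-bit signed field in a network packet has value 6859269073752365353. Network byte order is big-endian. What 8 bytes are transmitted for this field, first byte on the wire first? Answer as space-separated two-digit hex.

6859269073752365353 in hexadecimal, padded to 64 bits, is 0x5F3104E16FD51929.
Split into bytes (most-significant first): 5F 31 04 E1 6F D5 19 29.
Big-endian stores the most-significant byte at the lowest address.
So the memory order matches the most-significant-first order: 5F 31 04 E1 6F D5 19 29.

5F 31 04 E1 6F D5 19 29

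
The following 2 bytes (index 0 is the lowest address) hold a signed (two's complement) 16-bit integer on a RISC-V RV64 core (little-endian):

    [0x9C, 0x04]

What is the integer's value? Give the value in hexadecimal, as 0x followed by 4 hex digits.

0x049C

Little-endian stores the least-significant byte at the lowest address.
Reassemble most-significant byte first: 04 9C → 0x049C.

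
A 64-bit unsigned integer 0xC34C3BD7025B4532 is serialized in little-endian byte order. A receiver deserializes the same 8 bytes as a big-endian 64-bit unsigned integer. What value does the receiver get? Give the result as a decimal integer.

Stored little-endian, the bytes at ascending addresses are 32 45 5B 02 D7 3B 4C C3.
Read back as big-endian, the last byte is least significant, giving 0x32455B02D73B4CC3.
0x32455B02D73B4CC3 = 3622401543048481987.

3622401543048481987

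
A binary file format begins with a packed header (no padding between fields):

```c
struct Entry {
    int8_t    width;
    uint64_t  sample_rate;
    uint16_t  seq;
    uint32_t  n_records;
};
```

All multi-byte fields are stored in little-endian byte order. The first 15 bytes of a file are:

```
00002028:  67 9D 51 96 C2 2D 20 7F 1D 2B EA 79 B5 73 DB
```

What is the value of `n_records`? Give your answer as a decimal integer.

3681793401

`n_records` follows `width` (1 B), `sample_rate` (8 B), `seq` (2 B), so it starts at offset 1 + 8 + 2 = 11 and occupies 4 bytes.
Bytes at offsets 11..14: 79 B5 73 DB.
Little-endian stores the least-significant byte at the lowest address.
Reassemble most-significant byte first: DB 73 B5 79 → 0xDB73B579.
0xDB73B579 = 3681793401.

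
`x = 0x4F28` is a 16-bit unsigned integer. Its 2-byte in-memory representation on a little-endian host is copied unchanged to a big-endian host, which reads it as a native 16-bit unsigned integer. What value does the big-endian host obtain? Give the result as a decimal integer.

Stored little-endian, the bytes at ascending addresses are 28 4F.
Read back as big-endian, the last byte is least significant, giving 0x284F.
0x284F = 10319.

10319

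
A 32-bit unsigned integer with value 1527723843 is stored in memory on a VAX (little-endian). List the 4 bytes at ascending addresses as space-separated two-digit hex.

43 37 0F 5B

1527723843 in hexadecimal, padded to 32 bits, is 0x5B0F3743.
Split into bytes (most-significant first): 5B 0F 37 43.
Little-endian stores the least-significant byte at the lowest address.
So at ascending addresses the bytes are 43 37 0F 5B.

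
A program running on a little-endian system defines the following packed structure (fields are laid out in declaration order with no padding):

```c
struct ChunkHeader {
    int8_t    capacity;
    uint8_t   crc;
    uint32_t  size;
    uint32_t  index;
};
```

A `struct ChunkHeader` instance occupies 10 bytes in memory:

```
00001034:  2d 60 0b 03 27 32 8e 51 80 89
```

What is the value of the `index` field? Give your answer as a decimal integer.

`index` follows `capacity` (1 B), `crc` (1 B), `size` (4 B), so it starts at offset 1 + 1 + 4 = 6 and occupies 4 bytes.
Bytes at offsets 6..9: 8E 51 80 89.
In little-endian order the low byte comes first in memory.
Reassemble most-significant byte first: 89 80 51 8E → 0x8980518E.
0x8980518E = 2306888078.

2306888078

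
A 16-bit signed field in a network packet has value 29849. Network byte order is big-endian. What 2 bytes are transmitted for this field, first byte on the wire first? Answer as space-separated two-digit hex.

29849 in hexadecimal, padded to 16 bits, is 0x7499.
Split into bytes (most-significant first): 74 99.
In big-endian order the high byte comes first in memory.
So the memory order matches the most-significant-first order: 74 99.

74 99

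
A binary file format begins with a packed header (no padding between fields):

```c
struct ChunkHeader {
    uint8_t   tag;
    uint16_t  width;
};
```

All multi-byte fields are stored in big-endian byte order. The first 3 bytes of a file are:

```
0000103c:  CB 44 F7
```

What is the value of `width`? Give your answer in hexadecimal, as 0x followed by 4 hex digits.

`width` follows `tag` (1 byte), so it starts at byte offset 1 and occupies 2 bytes.
Bytes at offsets 1..2: 44 F7.
Big-endian stores the most-significant byte at the lowest address.
The bytes are already most-significant first: 0x44F7.

0x44F7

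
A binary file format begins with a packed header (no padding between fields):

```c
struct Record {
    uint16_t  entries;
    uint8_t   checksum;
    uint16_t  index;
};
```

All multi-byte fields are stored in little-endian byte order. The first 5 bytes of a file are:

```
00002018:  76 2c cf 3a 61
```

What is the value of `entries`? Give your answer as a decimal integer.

11382

`entries` is the first field, at byte offset 0, occupying 2 bytes.
Bytes at offsets 0..1: 76 2C.
In little-endian order the low byte comes first in memory.
Reassemble most-significant byte first: 2C 76 → 0x2C76.
0x2C76 = 11382.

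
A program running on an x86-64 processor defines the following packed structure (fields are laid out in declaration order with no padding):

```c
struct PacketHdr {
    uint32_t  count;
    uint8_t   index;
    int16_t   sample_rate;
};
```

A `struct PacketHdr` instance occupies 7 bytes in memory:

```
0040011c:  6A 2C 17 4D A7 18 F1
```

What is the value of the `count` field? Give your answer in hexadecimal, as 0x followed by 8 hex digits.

`count` is the first field, at byte offset 0, occupying 4 bytes.
Bytes at offsets 0..3: 6A 2C 17 4D.
Little-endian: lowest address holds the least-significant byte.
Reassemble most-significant byte first: 4D 17 2C 6A → 0x4D172C6A.

0x4D172C6A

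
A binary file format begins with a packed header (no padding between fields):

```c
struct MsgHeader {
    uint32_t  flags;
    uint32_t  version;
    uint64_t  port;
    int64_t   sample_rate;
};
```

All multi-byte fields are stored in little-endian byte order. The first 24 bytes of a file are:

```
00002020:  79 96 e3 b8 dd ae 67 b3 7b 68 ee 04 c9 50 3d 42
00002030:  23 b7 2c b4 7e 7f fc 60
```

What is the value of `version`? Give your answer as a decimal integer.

3009916637

`version` follows `flags` (4 bytes), so it starts at byte offset 4 and occupies 4 bytes.
Bytes at offsets 4..7: DD AE 67 B3.
Little-endian: lowest address holds the least-significant byte.
Reassemble most-significant byte first: B3 67 AE DD → 0xB367AEDD.
0xB367AEDD = 3009916637.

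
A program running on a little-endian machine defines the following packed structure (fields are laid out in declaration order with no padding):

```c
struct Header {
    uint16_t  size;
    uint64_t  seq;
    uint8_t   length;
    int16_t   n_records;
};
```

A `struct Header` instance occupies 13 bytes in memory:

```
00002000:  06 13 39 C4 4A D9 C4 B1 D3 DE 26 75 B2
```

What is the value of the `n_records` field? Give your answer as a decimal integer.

`n_records` follows `size` (2 B), `seq` (8 B), `length` (1 B), so it starts at offset 2 + 8 + 1 = 11 and occupies 2 bytes.
Bytes at offsets 11..12: 75 B2.
Little-endian stores the least-significant byte at the lowest address.
Reassemble most-significant byte first: B2 75 → 0xB275.
Top bit is set, so as a signed 16-bit value this is 0xB275 − 2^16 = -19851.

-19851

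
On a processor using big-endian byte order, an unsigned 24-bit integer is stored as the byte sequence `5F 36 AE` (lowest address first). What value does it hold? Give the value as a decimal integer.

Big-endian stores the most-significant byte at the lowest address.
The bytes are already most-significant first: 0x5F36AE.
0x5F36AE = 6239918.

6239918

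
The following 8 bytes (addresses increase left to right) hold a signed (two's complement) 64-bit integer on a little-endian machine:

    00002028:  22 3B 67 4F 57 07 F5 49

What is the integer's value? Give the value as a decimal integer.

5329173805638564642

Little-endian: lowest address holds the least-significant byte.
Reassemble most-significant byte first: 49 F5 07 57 4F 67 3B 22 → 0x49F507574F673B22.
0x49F507574F673B22 = 5329173805638564642.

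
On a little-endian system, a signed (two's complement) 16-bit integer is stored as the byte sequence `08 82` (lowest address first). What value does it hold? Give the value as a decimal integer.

In little-endian order the low byte comes first in memory.
Reassemble most-significant byte first: 82 08 → 0x8208.
Top bit is set, so as a signed 16-bit value this is 0x8208 − 2^16 = -32248.

-32248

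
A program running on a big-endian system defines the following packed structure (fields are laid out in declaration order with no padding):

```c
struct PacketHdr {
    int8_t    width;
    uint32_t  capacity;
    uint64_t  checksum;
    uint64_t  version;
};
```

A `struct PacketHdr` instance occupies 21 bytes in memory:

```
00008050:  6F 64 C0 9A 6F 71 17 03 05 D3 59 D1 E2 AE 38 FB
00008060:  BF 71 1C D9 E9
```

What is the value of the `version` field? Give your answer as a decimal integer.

`version` follows `width` (1 B), `capacity` (4 B), `checksum` (8 B), so it starts at offset 1 + 4 + 8 = 13 and occupies 8 bytes.
Bytes at offsets 13..20: AE 38 FB BF 71 1C D9 E9.
Big-endian: lowest address holds the most-significant byte.
The bytes are already most-significant first: 0xAE38FBBF711CD9E9.
0xAE38FBBF711CD9E9 = 12554060760950299113.

12554060760950299113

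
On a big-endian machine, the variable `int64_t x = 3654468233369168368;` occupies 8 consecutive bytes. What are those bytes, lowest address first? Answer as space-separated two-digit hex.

32 B7 47 7E FC EB 29 F0

3654468233369168368 in hexadecimal, padded to 64 bits, is 0x32B7477EFCEB29F0.
Split into bytes (most-significant first): 32 B7 47 7E FC EB 29 F0.
Big-endian stores the most-significant byte at the lowest address.
So the memory order matches the most-significant-first order: 32 B7 47 7E FC EB 29 F0.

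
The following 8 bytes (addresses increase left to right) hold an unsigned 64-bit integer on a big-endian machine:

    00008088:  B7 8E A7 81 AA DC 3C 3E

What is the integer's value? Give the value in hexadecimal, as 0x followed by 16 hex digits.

Big-endian stores the most-significant byte at the lowest address.
The bytes are already most-significant first: 0xB78EA781AADC3C3E.

0xB78EA781AADC3C3E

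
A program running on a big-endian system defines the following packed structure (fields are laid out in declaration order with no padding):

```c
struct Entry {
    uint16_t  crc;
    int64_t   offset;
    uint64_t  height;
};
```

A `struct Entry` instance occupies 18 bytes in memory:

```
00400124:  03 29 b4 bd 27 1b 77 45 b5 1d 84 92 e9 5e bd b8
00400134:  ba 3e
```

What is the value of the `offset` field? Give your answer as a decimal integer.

`offset` follows `crc` (2 bytes), so it starts at byte offset 2 and occupies 8 bytes.
Bytes at offsets 2..9: B4 BD 27 1B 77 45 B5 1D.
Big-endian stores the most-significant byte at the lowest address.
The bytes are already most-significant first: 0xB4BD271B7745B51D.
Top bit is set, so as a signed 64-bit value this is 0xB4BD271B7745B51D − 2^64 = -5423135377365551843.

-5423135377365551843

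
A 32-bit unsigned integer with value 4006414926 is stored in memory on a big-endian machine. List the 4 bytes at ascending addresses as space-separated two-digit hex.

EE CD 0A 4E

4006414926 in hexadecimal, padded to 32 bits, is 0xEECD0A4E.
Split into bytes (most-significant first): EE CD 0A 4E.
In big-endian order the high byte comes first in memory.
So the memory order matches the most-significant-first order: EE CD 0A 4E.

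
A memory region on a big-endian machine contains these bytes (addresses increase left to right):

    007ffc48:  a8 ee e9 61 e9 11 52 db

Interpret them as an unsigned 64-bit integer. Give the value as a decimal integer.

Big-endian stores the most-significant byte at the lowest address.
The bytes are already most-significant first: 0xA8EEE961E91152DB.
0xA8EEE961E91152DB = 12172923449560355547.

12172923449560355547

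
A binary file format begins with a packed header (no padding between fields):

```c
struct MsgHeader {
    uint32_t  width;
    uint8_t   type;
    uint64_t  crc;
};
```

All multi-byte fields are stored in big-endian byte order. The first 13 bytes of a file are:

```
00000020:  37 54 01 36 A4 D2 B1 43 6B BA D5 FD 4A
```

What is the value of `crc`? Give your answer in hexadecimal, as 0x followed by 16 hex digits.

0xD2B1436BBAD5FD4A

`crc` follows `width` (4 B), `type` (1 B), so it starts at offset 4 + 1 = 5 and occupies 8 bytes.
Bytes at offsets 5..12: D2 B1 43 6B BA D5 FD 4A.
Big-endian stores the most-significant byte at the lowest address.
The bytes are already most-significant first: 0xD2B1436BBAD5FD4A.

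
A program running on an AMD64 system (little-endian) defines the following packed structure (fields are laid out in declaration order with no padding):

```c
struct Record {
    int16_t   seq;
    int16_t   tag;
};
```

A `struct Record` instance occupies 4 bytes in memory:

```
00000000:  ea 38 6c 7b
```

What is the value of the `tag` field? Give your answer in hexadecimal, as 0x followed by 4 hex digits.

0x7B6C

`tag` follows `seq` (2 bytes), so it starts at byte offset 2 and occupies 2 bytes.
Bytes at offsets 2..3: 6C 7B.
In little-endian order the low byte comes first in memory.
Reassemble most-significant byte first: 7B 6C → 0x7B6C.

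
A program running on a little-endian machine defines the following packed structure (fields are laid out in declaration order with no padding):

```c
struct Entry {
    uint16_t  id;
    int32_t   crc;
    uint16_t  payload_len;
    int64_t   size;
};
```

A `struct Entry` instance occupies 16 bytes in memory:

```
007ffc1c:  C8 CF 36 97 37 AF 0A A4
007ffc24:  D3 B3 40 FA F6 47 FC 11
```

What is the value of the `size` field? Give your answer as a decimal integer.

1295989918861931475

`size` follows `id` (2 B), `crc` (4 B), `payload_len` (2 B), so it starts at offset 2 + 4 + 2 = 8 and occupies 8 bytes.
Bytes at offsets 8..15: D3 B3 40 FA F6 47 FC 11.
In little-endian order the low byte comes first in memory.
Reassemble most-significant byte first: 11 FC 47 F6 FA 40 B3 D3 → 0x11FC47F6FA40B3D3.
0x11FC47F6FA40B3D3 = 1295989918861931475.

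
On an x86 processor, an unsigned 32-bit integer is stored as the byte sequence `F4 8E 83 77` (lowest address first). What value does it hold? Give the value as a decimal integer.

Little-endian stores the least-significant byte at the lowest address.
Reassemble most-significant byte first: 77 83 8E F4 → 0x77838EF4.
0x77838EF4 = 2005110516.

2005110516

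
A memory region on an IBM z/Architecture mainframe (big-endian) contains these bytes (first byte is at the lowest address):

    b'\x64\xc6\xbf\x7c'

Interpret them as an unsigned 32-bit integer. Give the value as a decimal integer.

1690746748

In big-endian order the high byte comes first in memory.
The bytes are already most-significant first: 0x64C6BF7C.
0x64C6BF7C = 1690746748.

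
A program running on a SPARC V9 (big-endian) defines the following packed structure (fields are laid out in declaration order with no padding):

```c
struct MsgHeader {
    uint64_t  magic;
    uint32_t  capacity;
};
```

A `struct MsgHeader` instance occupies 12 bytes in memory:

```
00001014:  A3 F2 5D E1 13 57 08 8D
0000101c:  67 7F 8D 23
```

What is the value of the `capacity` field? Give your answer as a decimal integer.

1736412451

`capacity` follows `magic` (8 bytes), so it starts at byte offset 8 and occupies 4 bytes.
Bytes at offsets 8..11: 67 7F 8D 23.
In big-endian order the high byte comes first in memory.
The bytes are already most-significant first: 0x677F8D23.
0x677F8D23 = 1736412451.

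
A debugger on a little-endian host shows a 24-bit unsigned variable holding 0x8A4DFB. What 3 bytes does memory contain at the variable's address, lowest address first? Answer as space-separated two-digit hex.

Split into bytes (most-significant first): 8A 4D FB.
Little-endian stores the least-significant byte at the lowest address.
So at ascending addresses the bytes are FB 4D 8A.

FB 4D 8A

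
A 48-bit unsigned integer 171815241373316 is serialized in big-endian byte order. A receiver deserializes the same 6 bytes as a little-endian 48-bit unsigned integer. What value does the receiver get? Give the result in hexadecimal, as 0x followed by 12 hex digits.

0x84D66DDA439C

171815241373316 in 48-bit hexadecimal is 0x9C43DA6DD684.
Stored big-endian, the bytes at ascending addresses are 9C 43 DA 6D D6 84.
Read back as little-endian, the first byte is least significant, giving 0x84D66DDA439C.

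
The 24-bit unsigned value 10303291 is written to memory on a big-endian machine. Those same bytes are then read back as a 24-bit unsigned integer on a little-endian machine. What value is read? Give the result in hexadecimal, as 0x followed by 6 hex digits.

0x3B379D

10303291 in 24-bit hexadecimal is 0x9D373B.
Stored big-endian, the bytes at ascending addresses are 9D 37 3B.
Read back as little-endian, the first byte is least significant, giving 0x3B379D.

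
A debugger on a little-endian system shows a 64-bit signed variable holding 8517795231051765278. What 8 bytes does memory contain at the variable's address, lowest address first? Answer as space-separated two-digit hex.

8517795231051765278 in hexadecimal, padded to 64 bits, is 0x763549A2285B561E.
Split into bytes (most-significant first): 76 35 49 A2 28 5B 56 1E.
In little-endian order the low byte comes first in memory.
So at ascending addresses the bytes are 1E 56 5B 28 A2 49 35 76.

1E 56 5B 28 A2 49 35 76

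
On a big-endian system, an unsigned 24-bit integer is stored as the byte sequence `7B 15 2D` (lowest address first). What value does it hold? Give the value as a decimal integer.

8066349

Big-endian: lowest address holds the most-significant byte.
The bytes are already most-significant first: 0x7B152D.
0x7B152D = 8066349.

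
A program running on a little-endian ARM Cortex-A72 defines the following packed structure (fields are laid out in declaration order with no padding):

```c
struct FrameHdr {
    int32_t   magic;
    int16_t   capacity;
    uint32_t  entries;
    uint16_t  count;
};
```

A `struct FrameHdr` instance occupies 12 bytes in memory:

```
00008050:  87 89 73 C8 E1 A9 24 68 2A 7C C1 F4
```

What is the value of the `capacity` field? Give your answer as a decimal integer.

`capacity` follows `magic` (4 bytes), so it starts at byte offset 4 and occupies 2 bytes.
Bytes at offsets 4..5: E1 A9.
Little-endian: lowest address holds the least-significant byte.
Reassemble most-significant byte first: A9 E1 → 0xA9E1.
Top bit is set, so as a signed 16-bit value this is 0xA9E1 − 2^16 = -22047.

-22047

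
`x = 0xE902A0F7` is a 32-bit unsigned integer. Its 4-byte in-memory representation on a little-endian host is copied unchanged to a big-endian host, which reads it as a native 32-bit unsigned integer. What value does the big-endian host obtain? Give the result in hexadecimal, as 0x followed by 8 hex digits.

Stored little-endian, the bytes at ascending addresses are F7 A0 02 E9.
Read back as big-endian, the last byte is least significant, giving 0xF7A002E9.

0xF7A002E9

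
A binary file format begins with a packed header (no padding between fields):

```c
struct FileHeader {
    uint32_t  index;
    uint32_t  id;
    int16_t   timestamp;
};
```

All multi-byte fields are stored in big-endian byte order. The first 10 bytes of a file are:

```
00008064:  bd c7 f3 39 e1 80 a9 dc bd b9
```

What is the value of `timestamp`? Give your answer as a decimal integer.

`timestamp` follows `index` (4 B), `id` (4 B), so it starts at offset 4 + 4 = 8 and occupies 2 bytes.
Bytes at offsets 8..9: BD B9.
In big-endian order the high byte comes first in memory.
The bytes are already most-significant first: 0xBDB9.
Top bit is set, so as a signed 16-bit value this is 0xBDB9 − 2^16 = -16967.

-16967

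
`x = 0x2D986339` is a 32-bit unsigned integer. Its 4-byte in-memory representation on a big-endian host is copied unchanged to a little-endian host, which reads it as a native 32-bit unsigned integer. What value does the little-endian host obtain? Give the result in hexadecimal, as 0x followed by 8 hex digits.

0x3963982D

Stored big-endian, the bytes at ascending addresses are 2D 98 63 39.
Read back as little-endian, the first byte is least significant, giving 0x3963982D.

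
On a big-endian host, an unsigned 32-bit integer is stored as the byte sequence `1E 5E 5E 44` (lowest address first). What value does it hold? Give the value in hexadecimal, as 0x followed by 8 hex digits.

0x1E5E5E44

In big-endian order the high byte comes first in memory.
The bytes are already most-significant first: 0x1E5E5E44.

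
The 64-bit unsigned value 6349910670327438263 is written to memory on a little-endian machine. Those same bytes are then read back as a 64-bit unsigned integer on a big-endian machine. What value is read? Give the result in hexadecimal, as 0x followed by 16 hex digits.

0xB75B54841C6A1F58

6349910670327438263 in 64-bit hexadecimal is 0x581F6A1C84545BB7.
Stored little-endian, the bytes at ascending addresses are B7 5B 54 84 1C 6A 1F 58.
Read back as big-endian, the last byte is least significant, giving 0xB75B54841C6A1F58.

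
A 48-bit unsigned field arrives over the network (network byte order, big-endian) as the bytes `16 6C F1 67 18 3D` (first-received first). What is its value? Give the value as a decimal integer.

Big-endian stores the most-significant byte at the lowest address.
The bytes are already most-significant first: 0x166CF167183D.
0x166CF167183D = 24657162344509.

24657162344509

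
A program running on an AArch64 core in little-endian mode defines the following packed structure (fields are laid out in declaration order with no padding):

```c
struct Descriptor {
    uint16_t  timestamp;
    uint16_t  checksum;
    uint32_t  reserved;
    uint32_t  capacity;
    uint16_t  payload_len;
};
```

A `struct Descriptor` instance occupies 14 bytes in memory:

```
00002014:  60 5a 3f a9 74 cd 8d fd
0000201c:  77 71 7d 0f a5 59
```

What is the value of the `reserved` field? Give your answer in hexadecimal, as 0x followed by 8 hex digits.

0xFD8DCD74

`reserved` follows `timestamp` (2 B), `checksum` (2 B), so it starts at offset 2 + 2 = 4 and occupies 4 bytes.
Bytes at offsets 4..7: 74 CD 8D FD.
In little-endian order the low byte comes first in memory.
Reassemble most-significant byte first: FD 8D CD 74 → 0xFD8DCD74.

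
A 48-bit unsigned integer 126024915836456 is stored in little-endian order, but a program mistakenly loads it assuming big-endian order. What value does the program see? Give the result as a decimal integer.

44385659428466

126024915836456 in 48-bit hexadecimal is 0x729E76575E28.
Stored little-endian, the bytes at ascending addresses are 28 5E 57 76 9E 72.
Read back as big-endian, the last byte is least significant, giving 0x285E57769E72.
0x285E57769E72 = 44385659428466.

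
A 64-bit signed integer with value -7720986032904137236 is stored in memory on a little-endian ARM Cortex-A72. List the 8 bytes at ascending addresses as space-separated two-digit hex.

EC 15 FF 50 1C 8C D9 94

Two's complement of -7720986032904137236 in 64 bits: 7720986032904137236 = 0x6B2673E3AF00EA14; invert → 0x94D98C1C50FF15EB; add 1 → 0x94D98C1C50FF15EC.
Split into bytes (most-significant first): 94 D9 8C 1C 50 FF 15 EC.
Little-endian stores the least-significant byte at the lowest address.
So at ascending addresses the bytes are EC 15 FF 50 1C 8C D9 94.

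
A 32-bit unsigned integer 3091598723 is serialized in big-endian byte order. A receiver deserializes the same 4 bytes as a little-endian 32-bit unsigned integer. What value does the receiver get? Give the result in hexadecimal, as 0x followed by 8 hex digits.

3091598723 in 32-bit hexadecimal is 0xB8460D83.
Stored big-endian, the bytes at ascending addresses are B8 46 0D 83.
Read back as little-endian, the first byte is least significant, giving 0x830D46B8.

0x830D46B8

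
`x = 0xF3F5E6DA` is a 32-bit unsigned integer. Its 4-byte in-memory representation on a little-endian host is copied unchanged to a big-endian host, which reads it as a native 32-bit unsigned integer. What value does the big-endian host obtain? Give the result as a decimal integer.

3672569331

Stored little-endian, the bytes at ascending addresses are DA E6 F5 F3.
Read back as big-endian, the last byte is least significant, giving 0xDAE6F5F3.
0xDAE6F5F3 = 3672569331.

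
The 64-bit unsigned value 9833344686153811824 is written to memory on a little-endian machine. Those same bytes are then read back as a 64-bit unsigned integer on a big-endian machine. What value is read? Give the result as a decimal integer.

8090484239227582344

9833344686153811824 in 64-bit hexadecimal is 0x88770EE48C2C4770.
Stored little-endian, the bytes at ascending addresses are 70 47 2C 8C E4 0E 77 88.
Read back as big-endian, the last byte is least significant, giving 0x70472C8CE40E7788.
0x70472C8CE40E7788 = 8090484239227582344.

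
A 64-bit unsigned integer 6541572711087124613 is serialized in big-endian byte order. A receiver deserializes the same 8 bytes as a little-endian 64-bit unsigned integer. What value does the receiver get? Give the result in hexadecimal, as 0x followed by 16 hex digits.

0x85B0BCD4B855C85A

6541572711087124613 in 64-bit hexadecimal is 0x5AC855B8D4BCB085.
Stored big-endian, the bytes at ascending addresses are 5A C8 55 B8 D4 BC B0 85.
Read back as little-endian, the first byte is least significant, giving 0x85B0BCD4B855C85A.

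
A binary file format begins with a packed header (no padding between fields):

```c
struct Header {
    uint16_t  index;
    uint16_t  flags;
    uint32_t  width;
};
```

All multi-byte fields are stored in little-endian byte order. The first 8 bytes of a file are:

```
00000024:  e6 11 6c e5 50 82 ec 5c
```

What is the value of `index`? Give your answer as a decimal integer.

4582

`index` is the first field, at byte offset 0, occupying 2 bytes.
Bytes at offsets 0..1: E6 11.
In little-endian order the low byte comes first in memory.
Reassemble most-significant byte first: 11 E6 → 0x11E6.
0x11E6 = 4582.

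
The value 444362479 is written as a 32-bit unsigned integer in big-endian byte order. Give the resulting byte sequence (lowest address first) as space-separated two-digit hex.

444362479 in hexadecimal, padded to 32 bits, is 0x1A7C6EEF.
Split into bytes (most-significant first): 1A 7C 6E EF.
In big-endian order the high byte comes first in memory.
So the memory order matches the most-significant-first order: 1A 7C 6E EF.

1A 7C 6E EF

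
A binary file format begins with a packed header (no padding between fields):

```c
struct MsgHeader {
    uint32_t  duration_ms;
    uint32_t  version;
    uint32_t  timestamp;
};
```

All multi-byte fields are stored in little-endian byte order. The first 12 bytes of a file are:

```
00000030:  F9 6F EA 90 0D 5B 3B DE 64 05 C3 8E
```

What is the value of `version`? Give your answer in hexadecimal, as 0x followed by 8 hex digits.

0xDE3B5B0D

`version` follows `duration_ms` (4 bytes), so it starts at byte offset 4 and occupies 4 bytes.
Bytes at offsets 4..7: 0D 5B 3B DE.
In little-endian order the low byte comes first in memory.
Reassemble most-significant byte first: DE 3B 5B 0D → 0xDE3B5B0D.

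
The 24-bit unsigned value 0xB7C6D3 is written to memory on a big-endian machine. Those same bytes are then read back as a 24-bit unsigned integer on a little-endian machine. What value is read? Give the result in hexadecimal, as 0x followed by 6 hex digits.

0xD3C6B7

Stored big-endian, the bytes at ascending addresses are B7 C6 D3.
Read back as little-endian, the first byte is least significant, giving 0xD3C6B7.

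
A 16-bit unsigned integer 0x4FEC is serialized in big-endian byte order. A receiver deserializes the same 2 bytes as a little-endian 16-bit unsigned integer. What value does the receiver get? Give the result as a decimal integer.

60495

Stored big-endian, the bytes at ascending addresses are 4F EC.
Read back as little-endian, the first byte is least significant, giving 0xEC4F.
0xEC4F = 60495.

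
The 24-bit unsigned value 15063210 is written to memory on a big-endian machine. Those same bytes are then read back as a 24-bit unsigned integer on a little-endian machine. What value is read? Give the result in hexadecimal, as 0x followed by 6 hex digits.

15063210 in 24-bit hexadecimal is 0xE5D8AA.
Stored big-endian, the bytes at ascending addresses are E5 D8 AA.
Read back as little-endian, the first byte is least significant, giving 0xAAD8E5.

0xAAD8E5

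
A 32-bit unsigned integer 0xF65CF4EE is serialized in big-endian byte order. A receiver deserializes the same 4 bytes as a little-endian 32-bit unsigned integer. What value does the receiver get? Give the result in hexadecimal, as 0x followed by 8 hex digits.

0xEEF45CF6

Stored big-endian, the bytes at ascending addresses are F6 5C F4 EE.
Read back as little-endian, the first byte is least significant, giving 0xEEF45CF6.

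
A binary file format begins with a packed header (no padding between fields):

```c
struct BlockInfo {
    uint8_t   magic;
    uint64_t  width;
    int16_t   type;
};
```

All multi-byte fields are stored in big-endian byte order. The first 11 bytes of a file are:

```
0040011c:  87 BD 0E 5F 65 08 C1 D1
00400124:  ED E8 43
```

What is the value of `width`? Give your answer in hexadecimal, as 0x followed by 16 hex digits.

`width` follows `magic` (1 byte), so it starts at byte offset 1 and occupies 8 bytes.
Bytes at offsets 1..8: BD 0E 5F 65 08 C1 D1 ED.
Big-endian stores the most-significant byte at the lowest address.
The bytes are already most-significant first: 0xBD0E5F6508C1D1ED.

0xBD0E5F6508C1D1ED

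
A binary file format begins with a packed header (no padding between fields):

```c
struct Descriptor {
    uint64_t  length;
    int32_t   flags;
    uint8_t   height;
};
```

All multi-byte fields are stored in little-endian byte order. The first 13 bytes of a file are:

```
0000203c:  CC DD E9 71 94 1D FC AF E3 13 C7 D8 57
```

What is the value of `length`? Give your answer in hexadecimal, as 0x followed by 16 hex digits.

`length` is the first field, at byte offset 0, occupying 8 bytes.
Bytes at offsets 0..7: CC DD E9 71 94 1D FC AF.
Little-endian: lowest address holds the least-significant byte.
Reassemble most-significant byte first: AF FC 1D 94 71 E9 DD CC → 0xAFFC1D9471E9DDCC.

0xAFFC1D9471E9DDCC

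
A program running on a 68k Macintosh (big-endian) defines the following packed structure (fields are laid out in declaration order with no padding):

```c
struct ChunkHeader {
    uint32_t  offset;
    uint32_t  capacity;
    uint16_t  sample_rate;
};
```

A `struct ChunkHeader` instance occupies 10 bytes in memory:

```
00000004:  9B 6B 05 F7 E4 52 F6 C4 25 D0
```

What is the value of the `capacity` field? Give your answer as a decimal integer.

`capacity` follows `offset` (4 bytes), so it starts at byte offset 4 and occupies 4 bytes.
Bytes at offsets 4..7: E4 52 F6 C4.
Big-endian: lowest address holds the most-significant byte.
The bytes are already most-significant first: 0xE452F6C4.
0xE452F6C4 = 3830642372.

3830642372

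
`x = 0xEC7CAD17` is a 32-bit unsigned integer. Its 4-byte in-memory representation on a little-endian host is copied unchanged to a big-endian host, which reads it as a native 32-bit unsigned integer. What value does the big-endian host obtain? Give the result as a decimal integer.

Stored little-endian, the bytes at ascending addresses are 17 AD 7C EC.
Read back as big-endian, the last byte is least significant, giving 0x17AD7CEC.
0x17AD7CEC = 397245676.

397245676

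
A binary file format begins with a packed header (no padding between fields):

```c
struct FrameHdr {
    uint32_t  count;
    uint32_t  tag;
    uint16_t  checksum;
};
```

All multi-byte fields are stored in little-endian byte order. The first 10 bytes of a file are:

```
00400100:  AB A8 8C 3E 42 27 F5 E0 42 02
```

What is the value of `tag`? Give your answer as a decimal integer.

3774162754

`tag` follows `count` (4 bytes), so it starts at byte offset 4 and occupies 4 bytes.
Bytes at offsets 4..7: 42 27 F5 E0.
In little-endian order the low byte comes first in memory.
Reassemble most-significant byte first: E0 F5 27 42 → 0xE0F52742.
0xE0F52742 = 3774162754.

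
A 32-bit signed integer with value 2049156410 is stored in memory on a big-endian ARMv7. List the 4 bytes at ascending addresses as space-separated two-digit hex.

7A 23 A5 3A

2049156410 in hexadecimal, padded to 32 bits, is 0x7A23A53A.
Split into bytes (most-significant first): 7A 23 A5 3A.
Big-endian stores the most-significant byte at the lowest address.
So the memory order matches the most-significant-first order: 7A 23 A5 3A.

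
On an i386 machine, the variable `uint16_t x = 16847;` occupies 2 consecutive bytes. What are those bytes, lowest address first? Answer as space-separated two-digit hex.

16847 in hexadecimal, padded to 16 bits, is 0x41CF.
Split into bytes (most-significant first): 41 CF.
In little-endian order the low byte comes first in memory.
So at ascending addresses the bytes are CF 41.

CF 41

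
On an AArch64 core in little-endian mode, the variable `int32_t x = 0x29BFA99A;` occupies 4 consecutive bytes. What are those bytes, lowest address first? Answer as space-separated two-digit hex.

Split into bytes (most-significant first): 29 BF A9 9A.
Little-endian stores the least-significant byte at the lowest address.
So at ascending addresses the bytes are 9A A9 BF 29.

9A A9 BF 29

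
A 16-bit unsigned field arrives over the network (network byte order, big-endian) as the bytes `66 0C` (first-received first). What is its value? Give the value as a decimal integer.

Big-endian: lowest address holds the most-significant byte.
The bytes are already most-significant first: 0x660C.
0x660C = 26124.

26124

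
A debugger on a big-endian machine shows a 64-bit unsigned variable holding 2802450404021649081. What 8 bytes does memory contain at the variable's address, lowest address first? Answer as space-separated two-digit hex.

26 E4 4D CB 60 5C 3E B9

2802450404021649081 in hexadecimal, padded to 64 bits, is 0x26E44DCB605C3EB9.
Split into bytes (most-significant first): 26 E4 4D CB 60 5C 3E B9.
Big-endian stores the most-significant byte at the lowest address.
So the memory order matches the most-significant-first order: 26 E4 4D CB 60 5C 3E B9.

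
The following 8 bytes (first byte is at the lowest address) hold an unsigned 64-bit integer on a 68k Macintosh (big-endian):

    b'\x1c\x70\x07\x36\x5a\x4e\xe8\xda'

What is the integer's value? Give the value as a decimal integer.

In big-endian order the high byte comes first in memory.
The bytes are already most-significant first: 0x1C7007365A4EE8DA.
0x1C7007365A4EE8DA = 2049145760478324954.

2049145760478324954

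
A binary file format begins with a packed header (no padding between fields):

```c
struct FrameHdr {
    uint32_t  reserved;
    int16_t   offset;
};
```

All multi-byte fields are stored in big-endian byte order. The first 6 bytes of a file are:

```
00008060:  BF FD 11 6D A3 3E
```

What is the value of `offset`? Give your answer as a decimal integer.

`offset` follows `reserved` (4 bytes), so it starts at byte offset 4 and occupies 2 bytes.
Bytes at offsets 4..5: A3 3E.
Big-endian stores the most-significant byte at the lowest address.
The bytes are already most-significant first: 0xA33E.
Top bit is set, so as a signed 16-bit value this is 0xA33E − 2^16 = -23746.

-23746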